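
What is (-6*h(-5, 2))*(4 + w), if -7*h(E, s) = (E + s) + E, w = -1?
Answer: -144/7 ≈ -20.571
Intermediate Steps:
h(E, s) = -2*E/7 - s/7 (h(E, s) = -((E + s) + E)/7 = -(s + 2*E)/7 = -2*E/7 - s/7)
(-6*h(-5, 2))*(4 + w) = (-6*(-2/7*(-5) - 1/7*2))*(4 - 1) = -6*(10/7 - 2/7)*3 = -6*8/7*3 = -48/7*3 = -144/7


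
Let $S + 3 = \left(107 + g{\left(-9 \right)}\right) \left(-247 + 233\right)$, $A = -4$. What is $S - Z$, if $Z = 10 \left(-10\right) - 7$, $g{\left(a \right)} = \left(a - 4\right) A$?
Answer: $-2122$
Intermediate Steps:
$g{\left(a \right)} = 16 - 4 a$ ($g{\left(a \right)} = \left(a - 4\right) \left(-4\right) = \left(-4 + a\right) \left(-4\right) = 16 - 4 a$)
$S = -2229$ ($S = -3 + \left(107 + \left(16 - -36\right)\right) \left(-247 + 233\right) = -3 + \left(107 + \left(16 + 36\right)\right) \left(-14\right) = -3 + \left(107 + 52\right) \left(-14\right) = -3 + 159 \left(-14\right) = -3 - 2226 = -2229$)
$Z = -107$ ($Z = -100 - 7 = -107$)
$S - Z = -2229 - -107 = -2229 + 107 = -2122$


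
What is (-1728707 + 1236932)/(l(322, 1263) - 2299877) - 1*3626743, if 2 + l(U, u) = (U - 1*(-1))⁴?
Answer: -166527801931193/45916626 ≈ -3.6267e+6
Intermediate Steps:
l(U, u) = -2 + (1 + U)⁴ (l(U, u) = -2 + (U - 1*(-1))⁴ = -2 + (U + 1)⁴ = -2 + (1 + U)⁴)
(-1728707 + 1236932)/(l(322, 1263) - 2299877) - 1*3626743 = (-1728707 + 1236932)/((-2 + (1 + 322)⁴) - 2299877) - 1*3626743 = -491775/((-2 + 323⁴) - 2299877) - 3626743 = -491775/((-2 + 10884540241) - 2299877) - 3626743 = -491775/(10884540239 - 2299877) - 3626743 = -491775/10882240362 - 3626743 = -491775*1/10882240362 - 3626743 = -2075/45916626 - 3626743 = -166527801931193/45916626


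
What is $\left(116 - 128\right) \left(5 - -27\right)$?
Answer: $-384$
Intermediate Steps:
$\left(116 - 128\right) \left(5 - -27\right) = - 12 \left(5 + 27\right) = \left(-12\right) 32 = -384$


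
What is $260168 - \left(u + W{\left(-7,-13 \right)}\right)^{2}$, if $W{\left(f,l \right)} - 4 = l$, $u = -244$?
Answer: $196159$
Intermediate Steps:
$W{\left(f,l \right)} = 4 + l$
$260168 - \left(u + W{\left(-7,-13 \right)}\right)^{2} = 260168 - \left(-244 + \left(4 - 13\right)\right)^{2} = 260168 - \left(-244 - 9\right)^{2} = 260168 - \left(-253\right)^{2} = 260168 - 64009 = 196159$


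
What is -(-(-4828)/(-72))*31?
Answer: 37417/18 ≈ 2078.7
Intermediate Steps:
-(-(-4828)/(-72))*31 = -(-(-4828)*(-1)/72)*31 = -(-68*71/72)*31 = -(-1207)*31/18 = -1*(-37417/18) = 37417/18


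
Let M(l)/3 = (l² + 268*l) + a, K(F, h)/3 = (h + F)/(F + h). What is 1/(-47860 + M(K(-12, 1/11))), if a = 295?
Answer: -1/44536 ≈ -2.2454e-5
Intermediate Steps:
K(F, h) = 3 (K(F, h) = 3*((h + F)/(F + h)) = 3*((F + h)/(F + h)) = 3*1 = 3)
M(l) = 885 + 3*l² + 804*l (M(l) = 3*((l² + 268*l) + 295) = 3*(295 + l² + 268*l) = 885 + 3*l² + 804*l)
1/(-47860 + M(K(-12, 1/11))) = 1/(-47860 + (885 + 3*3² + 804*3)) = 1/(-47860 + (885 + 3*9 + 2412)) = 1/(-47860 + (885 + 27 + 2412)) = 1/(-47860 + 3324) = 1/(-44536) = -1/44536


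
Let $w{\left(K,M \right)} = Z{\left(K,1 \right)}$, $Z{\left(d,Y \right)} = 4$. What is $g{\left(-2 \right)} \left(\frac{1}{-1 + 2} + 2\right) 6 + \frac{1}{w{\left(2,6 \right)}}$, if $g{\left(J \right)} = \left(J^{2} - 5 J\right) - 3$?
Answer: $\frac{793}{4} \approx 198.25$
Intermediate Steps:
$g{\left(J \right)} = -3 + J^{2} - 5 J$
$w{\left(K,M \right)} = 4$
$g{\left(-2 \right)} \left(\frac{1}{-1 + 2} + 2\right) 6 + \frac{1}{w{\left(2,6 \right)}} = \left(-3 + \left(-2\right)^{2} - -10\right) \left(\frac{1}{-1 + 2} + 2\right) 6 + \frac{1}{4} = \left(-3 + 4 + 10\right) \left(1^{-1} + 2\right) 6 + \frac{1}{4} = 11 \left(1 + 2\right) 6 + \frac{1}{4} = 11 \cdot 3 \cdot 6 + \frac{1}{4} = 11 \cdot 18 + \frac{1}{4} = 198 + \frac{1}{4} = \frac{793}{4}$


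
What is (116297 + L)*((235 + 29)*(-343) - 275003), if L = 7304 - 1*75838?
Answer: -17460003465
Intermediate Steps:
L = -68534 (L = 7304 - 75838 = -68534)
(116297 + L)*((235 + 29)*(-343) - 275003) = (116297 - 68534)*((235 + 29)*(-343) - 275003) = 47763*(264*(-343) - 275003) = 47763*(-90552 - 275003) = 47763*(-365555) = -17460003465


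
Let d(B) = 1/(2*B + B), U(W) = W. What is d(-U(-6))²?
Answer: 1/324 ≈ 0.0030864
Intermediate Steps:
d(B) = 1/(3*B)
d(-U(-6))² = (1/(3*((-1*(-6)))))² = ((⅓)/6)² = ((⅓)*(⅙))² = (1/18)² = 1/324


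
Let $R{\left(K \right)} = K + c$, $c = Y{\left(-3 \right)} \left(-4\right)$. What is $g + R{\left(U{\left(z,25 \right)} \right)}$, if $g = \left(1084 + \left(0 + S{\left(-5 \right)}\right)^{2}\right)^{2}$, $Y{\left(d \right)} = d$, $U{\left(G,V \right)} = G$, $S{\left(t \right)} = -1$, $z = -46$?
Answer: $1177191$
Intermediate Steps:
$c = 12$ ($c = \left(-3\right) \left(-4\right) = 12$)
$g = 1177225$ ($g = \left(1084 + \left(0 - 1\right)^{2}\right)^{2} = \left(1084 + \left(-1\right)^{2}\right)^{2} = \left(1084 + 1\right)^{2} = 1085^{2} = 1177225$)
$R{\left(K \right)} = 12 + K$ ($R{\left(K \right)} = K + 12 = 12 + K$)
$g + R{\left(U{\left(z,25 \right)} \right)} = 1177225 + \left(12 - 46\right) = 1177225 - 34 = 1177191$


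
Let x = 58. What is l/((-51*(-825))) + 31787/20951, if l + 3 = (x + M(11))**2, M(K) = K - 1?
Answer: 204893228/125930475 ≈ 1.6270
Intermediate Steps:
M(K) = -1 + K
l = 4621 (l = -3 + (58 + (-1 + 11))**2 = -3 + (58 + 10)**2 = -3 + 68**2 = -3 + 4624 = 4621)
l/((-51*(-825))) + 31787/20951 = 4621/((-51*(-825))) + 31787/20951 = 4621/42075 + 31787*(1/20951) = 4621*(1/42075) + 4541/2993 = 4621/42075 + 4541/2993 = 204893228/125930475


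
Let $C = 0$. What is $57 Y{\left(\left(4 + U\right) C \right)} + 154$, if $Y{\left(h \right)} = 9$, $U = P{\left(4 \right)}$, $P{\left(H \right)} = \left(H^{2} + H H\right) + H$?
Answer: $667$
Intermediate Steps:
$P{\left(H \right)} = H + 2 H^{2}$ ($P{\left(H \right)} = \left(H^{2} + H^{2}\right) + H = 2 H^{2} + H = H + 2 H^{2}$)
$U = 36$ ($U = 4 \left(1 + 2 \cdot 4\right) = 4 \left(1 + 8\right) = 4 \cdot 9 = 36$)
$57 Y{\left(\left(4 + U\right) C \right)} + 154 = 57 \cdot 9 + 154 = 513 + 154 = 667$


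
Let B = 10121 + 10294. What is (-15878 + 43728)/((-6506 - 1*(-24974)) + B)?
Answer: 27850/38883 ≈ 0.71625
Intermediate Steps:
B = 20415
(-15878 + 43728)/((-6506 - 1*(-24974)) + B) = (-15878 + 43728)/((-6506 - 1*(-24974)) + 20415) = 27850/((-6506 + 24974) + 20415) = 27850/(18468 + 20415) = 27850/38883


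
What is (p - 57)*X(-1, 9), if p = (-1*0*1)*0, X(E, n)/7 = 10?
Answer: -3990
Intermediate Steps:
X(E, n) = 70 (X(E, n) = 7*10 = 70)
p = 0 (p = (0*1)*0 = 0*0 = 0)
(p - 57)*X(-1, 9) = (0 - 57)*70 = -57*70 = -3990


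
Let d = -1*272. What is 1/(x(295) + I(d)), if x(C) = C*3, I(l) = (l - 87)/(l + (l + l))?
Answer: 816/722519 ≈ 0.0011294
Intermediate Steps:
d = -272
I(l) = (-87 + l)/(3*l) (I(l) = (-87 + l)/(l + 2*l) = (-87 + l)/((3*l)) = (-87 + l)*(1/(3*l)) = (-87 + l)/(3*l))
x(C) = 3*C
1/(x(295) + I(d)) = 1/(3*295 + (1/3)*(-87 - 272)/(-272)) = 1/(885 + (1/3)*(-1/272)*(-359)) = 1/(885 + 359/816) = 1/(722519/816) = 816/722519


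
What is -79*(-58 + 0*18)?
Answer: 4582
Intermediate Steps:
-79*(-58 + 0*18) = -79*(-58 + 0) = -79*(-58) = 4582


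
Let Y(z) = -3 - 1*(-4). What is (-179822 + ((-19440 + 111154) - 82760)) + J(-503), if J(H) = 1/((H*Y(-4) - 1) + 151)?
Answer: -60316405/353 ≈ -1.7087e+5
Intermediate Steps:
Y(z) = 1 (Y(z) = -3 + 4 = 1)
J(H) = 1/(150 + H) (J(H) = 1/((H*1 - 1) + 151) = 1/((H - 1) + 151) = 1/((-1 + H) + 151) = 1/(150 + H))
(-179822 + ((-19440 + 111154) - 82760)) + J(-503) = (-179822 + ((-19440 + 111154) - 82760)) + 1/(150 - 503) = (-179822 + (91714 - 82760)) + 1/(-353) = (-179822 + 8954) - 1/353 = -170868 - 1/353 = -60316405/353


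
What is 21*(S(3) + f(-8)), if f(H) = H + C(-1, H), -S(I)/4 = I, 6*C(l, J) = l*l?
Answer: -833/2 ≈ -416.50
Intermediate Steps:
C(l, J) = l²/6 (C(l, J) = (l*l)/6 = l²/6)
S(I) = -4*I
f(H) = ⅙ + H (f(H) = H + (⅙)*(-1)² = H + (⅙)*1 = H + ⅙ = ⅙ + H)
21*(S(3) + f(-8)) = 21*(-4*3 + (⅙ - 8)) = 21*(-12 - 47/6) = 21*(-119/6) = -833/2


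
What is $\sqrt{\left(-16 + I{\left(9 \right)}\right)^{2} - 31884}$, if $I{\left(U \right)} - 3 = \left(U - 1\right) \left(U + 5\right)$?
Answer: $i \sqrt{22083} \approx 148.6 i$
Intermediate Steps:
$I{\left(U \right)} = 3 + \left(-1 + U\right) \left(5 + U\right)$ ($I{\left(U \right)} = 3 + \left(U - 1\right) \left(U + 5\right) = 3 + \left(-1 + U\right) \left(5 + U\right)$)
$\sqrt{\left(-16 + I{\left(9 \right)}\right)^{2} - 31884} = \sqrt{\left(-16 + \left(-2 + 9^{2} + 4 \cdot 9\right)\right)^{2} - 31884} = \sqrt{\left(-16 + \left(-2 + 81 + 36\right)\right)^{2} - 31884} = \sqrt{\left(-16 + 115\right)^{2} - 31884} = \sqrt{99^{2} - 31884} = \sqrt{9801 - 31884} = \sqrt{-22083} = i \sqrt{22083}$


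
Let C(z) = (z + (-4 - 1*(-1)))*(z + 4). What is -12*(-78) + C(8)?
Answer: 996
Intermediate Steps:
C(z) = (-3 + z)*(4 + z) (C(z) = (z + (-4 + 1))*(4 + z) = (z - 3)*(4 + z) = (-3 + z)*(4 + z))
-12*(-78) + C(8) = -12*(-78) + (-12 + 8 + 8²) = 936 + (-12 + 8 + 64) = 936 + 60 = 996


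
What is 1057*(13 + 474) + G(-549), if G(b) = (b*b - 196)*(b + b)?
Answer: -330208331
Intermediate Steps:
G(b) = 2*b*(-196 + b²) (G(b) = (b² - 196)*(2*b) = (-196 + b²)*(2*b) = 2*b*(-196 + b²))
1057*(13 + 474) + G(-549) = 1057*(13 + 474) + 2*(-549)*(-196 + (-549)²) = 1057*487 + 2*(-549)*(-196 + 301401) = 514759 + 2*(-549)*301205 = 514759 - 330723090 = -330208331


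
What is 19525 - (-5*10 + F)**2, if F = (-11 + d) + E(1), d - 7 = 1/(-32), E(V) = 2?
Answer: 17221375/1024 ≈ 16818.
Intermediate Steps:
d = 223/32 (d = 7 + 1/(-32) = 7 - 1/32 = 223/32 ≈ 6.9688)
F = -65/32 (F = (-11 + 223/32) + 2 = -129/32 + 2 = -65/32 ≈ -2.0313)
19525 - (-5*10 + F)**2 = 19525 - (-5*10 - 65/32)**2 = 19525 - (-50 - 65/32)**2 = 19525 - (-1665/32)**2 = 19525 - 1*2772225/1024 = 19525 - 2772225/1024 = 17221375/1024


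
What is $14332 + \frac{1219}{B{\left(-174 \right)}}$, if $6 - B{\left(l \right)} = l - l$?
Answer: $\frac{87211}{6} \approx 14535.0$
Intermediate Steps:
$B{\left(l \right)} = 6$ ($B{\left(l \right)} = 6 - \left(l - l\right) = 6 - 0 = 6 + 0 = 6$)
$14332 + \frac{1219}{B{\left(-174 \right)}} = 14332 + \frac{1219}{6} = \frac{87211}{6}$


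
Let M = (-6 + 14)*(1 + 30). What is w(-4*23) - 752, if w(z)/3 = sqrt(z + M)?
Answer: -752 + 6*sqrt(39) ≈ -714.53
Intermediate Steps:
M = 248 (M = 8*31 = 248)
w(z) = 3*sqrt(248 + z) (w(z) = 3*sqrt(z + 248) = 3*sqrt(248 + z))
w(-4*23) - 752 = 3*sqrt(248 - 4*23) - 752 = 3*sqrt(248 - 92) - 752 = 3*sqrt(156) - 752 = 3*(2*sqrt(39)) - 752 = 6*sqrt(39) - 752 = -752 + 6*sqrt(39)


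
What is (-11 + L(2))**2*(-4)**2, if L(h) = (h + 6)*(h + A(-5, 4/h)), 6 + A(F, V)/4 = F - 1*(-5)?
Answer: 559504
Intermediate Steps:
A(F, V) = -4 + 4*F (A(F, V) = -24 + 4*(F - 1*(-5)) = -24 + 4*(F + 5) = -24 + 4*(5 + F) = -24 + (20 + 4*F) = -4 + 4*F)
L(h) = (-24 + h)*(6 + h) (L(h) = (h + 6)*(h + (-4 + 4*(-5))) = (6 + h)*(h + (-4 - 20)) = (6 + h)*(h - 24) = (6 + h)*(-24 + h) = (-24 + h)*(6 + h))
(-11 + L(2))**2*(-4)**2 = (-11 + (-144 + 2**2 - 18*2))**2*(-4)**2 = (-11 + (-144 + 4 - 36))**2*16 = (-11 - 176)**2*16 = (-187)**2*16 = 34969*16 = 559504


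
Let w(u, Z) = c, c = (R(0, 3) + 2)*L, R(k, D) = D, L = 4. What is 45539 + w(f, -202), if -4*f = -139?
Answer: 45559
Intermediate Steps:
f = 139/4 (f = -1/4*(-139) = 139/4 ≈ 34.750)
c = 20 (c = (3 + 2)*4 = 5*4 = 20)
w(u, Z) = 20
45539 + w(f, -202) = 45539 + 20 = 45559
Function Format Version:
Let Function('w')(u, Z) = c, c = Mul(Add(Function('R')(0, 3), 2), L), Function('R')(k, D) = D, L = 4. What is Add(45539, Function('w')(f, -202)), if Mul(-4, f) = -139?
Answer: 45559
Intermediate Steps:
f = Rational(139, 4) (f = Mul(Rational(-1, 4), -139) = Rational(139, 4) ≈ 34.750)
c = 20 (c = Mul(Add(3, 2), 4) = Mul(5, 4) = 20)
Function('w')(u, Z) = 20
Add(45539, Function('w')(f, -202)) = Add(45539, 20) = 45559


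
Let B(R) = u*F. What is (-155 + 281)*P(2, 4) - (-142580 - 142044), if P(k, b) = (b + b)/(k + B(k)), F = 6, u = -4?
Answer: 3130360/11 ≈ 2.8458e+5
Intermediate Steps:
B(R) = -24 (B(R) = -4*6 = -24)
P(k, b) = 2*b/(-24 + k) (P(k, b) = (b + b)/(k - 24) = (2*b)/(-24 + k) = 2*b/(-24 + k))
(-155 + 281)*P(2, 4) - (-142580 - 142044) = (-155 + 281)*(2*4/(-24 + 2)) - (-142580 - 142044) = 126*(2*4/(-22)) - 1*(-284624) = 126*(2*4*(-1/22)) + 284624 = 126*(-4/11) + 284624 = -504/11 + 284624 = 3130360/11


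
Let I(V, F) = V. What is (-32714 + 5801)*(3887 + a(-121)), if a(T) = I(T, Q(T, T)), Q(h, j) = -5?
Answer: -101354358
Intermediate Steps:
a(T) = T
(-32714 + 5801)*(3887 + a(-121)) = (-32714 + 5801)*(3887 - 121) = -26913*3766 = -101354358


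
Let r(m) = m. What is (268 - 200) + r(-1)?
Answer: 67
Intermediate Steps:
(268 - 200) + r(-1) = (268 - 200) - 1 = 68 - 1 = 67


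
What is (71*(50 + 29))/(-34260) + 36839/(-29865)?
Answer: -577623/413404 ≈ -1.3972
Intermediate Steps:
(71*(50 + 29))/(-34260) + 36839/(-29865) = (71*79)*(-1/34260) + 36839*(-1/29865) = 5609*(-1/34260) - 3349/2715 = -5609/34260 - 3349/2715 = -577623/413404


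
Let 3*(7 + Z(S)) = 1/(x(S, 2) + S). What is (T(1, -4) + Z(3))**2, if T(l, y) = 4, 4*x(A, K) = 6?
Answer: 6241/729 ≈ 8.5610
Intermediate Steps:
x(A, K) = 3/2 (x(A, K) = (1/4)*6 = 3/2)
Z(S) = -7 + 1/(3*(3/2 + S))
(T(1, -4) + Z(3))**2 = (4 + (-61 - 42*3)/(3*(3 + 2*3)))**2 = (4 + (-61 - 126)/(3*(3 + 6)))**2 = (4 + (1/3)*(-187)/9)**2 = (4 + (1/3)*(1/9)*(-187))**2 = (4 - 187/27)**2 = (-79/27)**2 = 6241/729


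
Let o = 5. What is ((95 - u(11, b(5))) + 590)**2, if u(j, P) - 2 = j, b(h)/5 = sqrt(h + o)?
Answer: 451584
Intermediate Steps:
b(h) = 5*sqrt(5 + h) (b(h) = 5*sqrt(h + 5) = 5*sqrt(5 + h))
u(j, P) = 2 + j
((95 - u(11, b(5))) + 590)**2 = ((95 - (2 + 11)) + 590)**2 = ((95 - 1*13) + 590)**2 = ((95 - 13) + 590)**2 = (82 + 590)**2 = 672**2 = 451584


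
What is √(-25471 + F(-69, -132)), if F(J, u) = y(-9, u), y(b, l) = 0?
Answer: I*√25471 ≈ 159.6*I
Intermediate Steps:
F(J, u) = 0
√(-25471 + F(-69, -132)) = √(-25471 + 0) = √(-25471) = I*√25471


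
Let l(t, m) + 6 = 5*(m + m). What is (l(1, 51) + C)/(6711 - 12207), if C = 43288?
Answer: -5474/687 ≈ -7.9680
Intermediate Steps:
l(t, m) = -6 + 10*m (l(t, m) = -6 + 5*(m + m) = -6 + 5*(2*m) = -6 + 10*m)
(l(1, 51) + C)/(6711 - 12207) = ((-6 + 10*51) + 43288)/(6711 - 12207) = ((-6 + 510) + 43288)/(-5496) = (504 + 43288)*(-1/5496) = 43792*(-1/5496) = -5474/687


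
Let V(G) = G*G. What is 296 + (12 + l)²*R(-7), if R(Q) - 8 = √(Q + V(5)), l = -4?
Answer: 808 + 192*√2 ≈ 1079.5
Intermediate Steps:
V(G) = G²
R(Q) = 8 + √(25 + Q) (R(Q) = 8 + √(Q + 5²) = 8 + √(Q + 25) = 8 + √(25 + Q))
296 + (12 + l)²*R(-7) = 296 + (12 - 4)²*(8 + √(25 - 7)) = 296 + 8²*(8 + √18) = 296 + 64*(8 + 3*√2) = 296 + (512 + 192*√2) = 808 + 192*√2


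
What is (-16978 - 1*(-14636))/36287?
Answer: -2342/36287 ≈ -0.064541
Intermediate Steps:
(-16978 - 1*(-14636))/36287 = (-16978 + 14636)*(1/36287) = -2342*1/36287 = -2342/36287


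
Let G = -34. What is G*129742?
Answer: -4411228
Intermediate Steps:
G*129742 = -34*129742 = -4411228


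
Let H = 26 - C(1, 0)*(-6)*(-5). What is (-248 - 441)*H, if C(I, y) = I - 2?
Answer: -38584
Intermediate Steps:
C(I, y) = -2 + I
H = 56 (H = 26 - (-2 + 1)*(-6)*(-5) = 26 - (-1*(-6))*(-5) = 26 - 6*(-5) = 26 - 1*(-30) = 26 + 30 = 56)
(-248 - 441)*H = (-248 - 441)*56 = -689*56 = -38584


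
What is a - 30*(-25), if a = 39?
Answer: 789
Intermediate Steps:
a - 30*(-25) = 39 - 30*(-25) = 39 + 750 = 789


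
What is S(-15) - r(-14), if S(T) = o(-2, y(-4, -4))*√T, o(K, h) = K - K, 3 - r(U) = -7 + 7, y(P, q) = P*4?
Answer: -3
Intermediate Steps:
y(P, q) = 4*P
r(U) = 3 (r(U) = 3 - (-7 + 7) = 3 - 1*0 = 3 + 0 = 3)
o(K, h) = 0
S(T) = 0 (S(T) = 0*√T = 0)
S(-15) - r(-14) = 0 - 1*3 = 0 - 3 = -3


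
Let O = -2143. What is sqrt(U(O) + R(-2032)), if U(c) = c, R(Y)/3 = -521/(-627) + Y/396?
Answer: 5*I*sqrt(33901890)/627 ≈ 46.432*I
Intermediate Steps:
R(Y) = 521/209 + Y/132 (R(Y) = 3*(-521/(-627) + Y/396) = 3*(-521*(-1/627) + Y*(1/396)) = 3*(521/627 + Y/396) = 521/209 + Y/132)
sqrt(U(O) + R(-2032)) = sqrt(-2143 + (521/209 + (1/132)*(-2032))) = sqrt(-2143 + (521/209 - 508/33)) = sqrt(-2143 - 8089/627) = sqrt(-1351750/627) = 5*I*sqrt(33901890)/627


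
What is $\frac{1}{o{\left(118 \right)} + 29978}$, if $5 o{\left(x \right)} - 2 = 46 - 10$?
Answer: $\frac{5}{149928} \approx 3.3349 \cdot 10^{-5}$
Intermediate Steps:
$o{\left(x \right)} = \frac{38}{5}$ ($o{\left(x \right)} = \frac{2}{5} + \frac{46 - 10}{5} = \frac{2}{5} + \frac{1}{5} \cdot 36 = \frac{2}{5} + \frac{36}{5} = \frac{38}{5}$)
$\frac{1}{o{\left(118 \right)} + 29978} = \frac{1}{\frac{38}{5} + 29978} = \frac{1}{\frac{149928}{5}} = \frac{5}{149928}$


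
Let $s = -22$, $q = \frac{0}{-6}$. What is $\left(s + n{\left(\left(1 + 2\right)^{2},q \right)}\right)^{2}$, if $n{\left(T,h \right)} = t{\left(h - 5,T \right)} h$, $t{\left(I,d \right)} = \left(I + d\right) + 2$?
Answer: $484$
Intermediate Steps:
$q = 0$ ($q = 0 \left(- \frac{1}{6}\right) = 0$)
$t{\left(I,d \right)} = 2 + I + d$
$n{\left(T,h \right)} = h \left(-3 + T + h\right)$ ($n{\left(T,h \right)} = \left(2 + \left(h - 5\right) + T\right) h = \left(2 + \left(-5 + h\right) + T\right) h = \left(-3 + T + h\right) h = h \left(-3 + T + h\right)$)
$\left(s + n{\left(\left(1 + 2\right)^{2},q \right)}\right)^{2} = \left(-22 + 0 \left(-3 + \left(1 + 2\right)^{2} + 0\right)\right)^{2} = \left(-22 + 0 \left(-3 + 3^{2} + 0\right)\right)^{2} = \left(-22 + 0 \left(-3 + 9 + 0\right)\right)^{2} = \left(-22 + 0 \cdot 6\right)^{2} = \left(-22 + 0\right)^{2} = \left(-22\right)^{2} = 484$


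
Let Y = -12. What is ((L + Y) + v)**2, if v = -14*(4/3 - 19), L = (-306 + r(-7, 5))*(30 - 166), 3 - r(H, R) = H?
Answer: 14755932676/9 ≈ 1.6395e+9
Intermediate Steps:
r(H, R) = 3 - H
L = 40256 (L = (-306 + (3 - 1*(-7)))*(30 - 166) = (-306 + (3 + 7))*(-136) = (-306 + 10)*(-136) = -296*(-136) = 40256)
v = 742/3 (v = -14*(4*(1/3) - 19) = -14*(4/3 - 19) = -14*(-53/3) = 742/3 ≈ 247.33)
((L + Y) + v)**2 = ((40256 - 12) + 742/3)**2 = (40244 + 742/3)**2 = (121474/3)**2 = 14755932676/9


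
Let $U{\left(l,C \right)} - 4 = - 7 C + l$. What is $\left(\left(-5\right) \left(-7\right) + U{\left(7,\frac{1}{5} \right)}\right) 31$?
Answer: $\frac{6913}{5} \approx 1382.6$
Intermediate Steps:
$U{\left(l,C \right)} = 4 + l - 7 C$ ($U{\left(l,C \right)} = 4 - \left(- l + 7 C\right) = 4 + l - 7 C$)
$\left(\left(-5\right) \left(-7\right) + U{\left(7,\frac{1}{5} \right)}\right) 31 = \left(\left(-5\right) \left(-7\right) + \left(4 + 7 - \frac{7}{5}\right)\right) 31 = \left(35 + \left(4 + 7 - \frac{7}{5}\right)\right) 31 = \left(35 + \frac{48}{5}\right) 31 = \frac{223}{5} \cdot 31 = \frac{6913}{5}$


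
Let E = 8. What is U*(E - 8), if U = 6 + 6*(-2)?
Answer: 0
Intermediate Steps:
U = -6 (U = 6 - 12 = -6)
U*(E - 8) = -6*(8 - 8) = -6*0 = 0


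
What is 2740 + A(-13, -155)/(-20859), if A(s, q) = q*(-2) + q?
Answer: 57153505/20859 ≈ 2740.0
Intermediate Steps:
A(s, q) = -q (A(s, q) = -2*q + q = -q)
2740 + A(-13, -155)/(-20859) = 2740 - 1*(-155)/(-20859) = 2740 + 155*(-1/20859) = 2740 - 155/20859 = 57153505/20859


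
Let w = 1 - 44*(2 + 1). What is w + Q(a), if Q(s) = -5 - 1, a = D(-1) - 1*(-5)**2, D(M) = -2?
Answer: -137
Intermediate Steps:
a = -27 (a = -2 - 1*(-5)**2 = -2 - 1*25 = -2 - 25 = -27)
Q(s) = -6
w = -131 (w = 1 - 44*3 = 1 - 11*12 = 1 - 132 = -131)
w + Q(a) = -131 - 6 = -137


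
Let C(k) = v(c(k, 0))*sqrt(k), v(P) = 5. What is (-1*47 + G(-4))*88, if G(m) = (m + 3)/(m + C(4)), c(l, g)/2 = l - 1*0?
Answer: -12452/3 ≈ -4150.7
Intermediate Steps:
c(l, g) = 2*l (c(l, g) = 2*(l - 1*0) = 2*(l + 0) = 2*l)
C(k) = 5*sqrt(k)
G(m) = (3 + m)/(10 + m) (G(m) = (m + 3)/(m + 5*sqrt(4)) = (3 + m)/(m + 5*2) = (3 + m)/(m + 10) = (3 + m)/(10 + m))
(-1*47 + G(-4))*88 = (-1*47 + (3 - 4)/(10 - 4))*88 = (-47 - 1/6)*88 = -283/6*88 = -12452/3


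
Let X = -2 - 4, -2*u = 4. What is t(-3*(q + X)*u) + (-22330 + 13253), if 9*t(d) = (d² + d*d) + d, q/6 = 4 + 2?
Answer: -1857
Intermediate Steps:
u = -2 (u = -½*4 = -2)
X = -6
q = 36 (q = 6*(4 + 2) = 6*6 = 36)
t(d) = d/9 + 2*d²/9 (t(d) = ((d² + d*d) + d)/9 = ((d² + d²) + d)/9 = (2*d² + d)/9 = (d + 2*d²)/9 = d/9 + 2*d²/9)
t(-3*(q + X)*u) + (-22330 + 13253) = (-3*(36 - 6)*(-2))*(1 + 2*(-3*(36 - 6)*(-2)))/9 + (-22330 + 13253) = (-90*(-2))*(1 + 2*(-90*(-2)))/9 - 9077 = (-3*(-60))*(1 + 2*(-3*(-60)))/9 - 9077 = (⅑)*180*(1 + 2*180) - 9077 = (⅑)*180*(1 + 360) - 9077 = (⅑)*180*361 - 9077 = 7220 - 9077 = -1857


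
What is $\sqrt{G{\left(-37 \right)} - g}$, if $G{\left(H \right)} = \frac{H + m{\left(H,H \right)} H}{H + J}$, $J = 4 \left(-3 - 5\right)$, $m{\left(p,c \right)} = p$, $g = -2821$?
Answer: $\frac{\sqrt{1482097}}{23} \approx 52.931$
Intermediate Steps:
$J = -32$ ($J = 4 \left(-8\right) = -32$)
$G{\left(H \right)} = \frac{H + H^{2}}{-32 + H}$ ($G{\left(H \right)} = \frac{H + H H}{H - 32} = \frac{H + H^{2}}{-32 + H}$)
$\sqrt{G{\left(-37 \right)} - g} = \sqrt{- \frac{37 \left(1 - 37\right)}{-32 - 37} - -2821} = \sqrt{\left(-37\right) \frac{1}{-69} \left(-36\right) + 2821} = \sqrt{\left(-37\right) \left(- \frac{1}{69}\right) \left(-36\right) + 2821} = \sqrt{- \frac{444}{23} + 2821} = \sqrt{\frac{64439}{23}} = \frac{\sqrt{1482097}}{23}$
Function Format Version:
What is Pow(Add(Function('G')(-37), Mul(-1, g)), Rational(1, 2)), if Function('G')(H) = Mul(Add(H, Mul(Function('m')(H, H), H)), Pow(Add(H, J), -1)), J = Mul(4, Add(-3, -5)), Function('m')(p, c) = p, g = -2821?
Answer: Mul(Rational(1, 23), Pow(1482097, Rational(1, 2))) ≈ 52.931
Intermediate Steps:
J = -32 (J = Mul(4, -8) = -32)
Function('G')(H) = Mul(Pow(Add(-32, H), -1), Add(H, Pow(H, 2))) (Function('G')(H) = Mul(Add(H, Mul(H, H)), Pow(Add(H, -32), -1)) = Mul(Add(H, Pow(H, 2)), Pow(Add(-32, H), -1)) = Mul(Pow(Add(-32, H), -1), Add(H, Pow(H, 2))))
Pow(Add(Function('G')(-37), Mul(-1, g)), Rational(1, 2)) = Pow(Add(Mul(-37, Pow(Add(-32, -37), -1), Add(1, -37)), Mul(-1, -2821)), Rational(1, 2)) = Pow(Add(Mul(-37, Pow(-69, -1), -36), 2821), Rational(1, 2)) = Pow(Add(Mul(-37, Rational(-1, 69), -36), 2821), Rational(1, 2)) = Pow(Add(Rational(-444, 23), 2821), Rational(1, 2)) = Pow(Rational(64439, 23), Rational(1, 2)) = Mul(Rational(1, 23), Pow(1482097, Rational(1, 2)))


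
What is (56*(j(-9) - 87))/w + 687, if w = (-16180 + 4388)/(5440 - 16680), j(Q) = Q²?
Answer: 270279/737 ≈ 366.73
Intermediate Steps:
w = 1474/1405 (w = -11792/(-11240) = -11792*(-1/11240) = 1474/1405 ≈ 1.0491)
(56*(j(-9) - 87))/w + 687 = (56*((-9)² - 87))/(1474/1405) + 687 = (56*(81 - 87))*(1405/1474) + 687 = (56*(-6))*(1405/1474) + 687 = -336*1405/1474 + 687 = -236040/737 + 687 = 270279/737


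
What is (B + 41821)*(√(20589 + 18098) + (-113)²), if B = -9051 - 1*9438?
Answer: 297926308 + 23332*√38687 ≈ 3.0252e+8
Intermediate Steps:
B = -18489 (B = -9051 - 9438 = -18489)
(B + 41821)*(√(20589 + 18098) + (-113)²) = (-18489 + 41821)*(√(20589 + 18098) + (-113)²) = 23332*(√38687 + 12769) = 23332*(12769 + √38687) = 297926308 + 23332*√38687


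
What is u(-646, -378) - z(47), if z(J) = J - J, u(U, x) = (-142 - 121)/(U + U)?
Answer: 263/1292 ≈ 0.20356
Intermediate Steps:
u(U, x) = -263/(2*U) (u(U, x) = -263*1/(2*U) = -263/(2*U))
z(J) = 0
u(-646, -378) - z(47) = -263/2/(-646) - 1*0 = -263/2*(-1/646) + 0 = 263/1292 + 0 = 263/1292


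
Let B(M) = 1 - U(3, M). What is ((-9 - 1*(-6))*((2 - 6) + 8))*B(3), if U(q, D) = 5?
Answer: 48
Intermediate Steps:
B(M) = -4 (B(M) = 1 - 1*5 = 1 - 5 = -4)
((-9 - 1*(-6))*((2 - 6) + 8))*B(3) = ((-9 - 1*(-6))*((2 - 6) + 8))*(-4) = ((-9 + 6)*(-4 + 8))*(-4) = -3*4*(-4) = -12*(-4) = 48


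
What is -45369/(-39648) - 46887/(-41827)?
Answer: 1252208313/552785632 ≈ 2.2653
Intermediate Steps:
-45369/(-39648) - 46887/(-41827) = -45369*(-1/39648) - 46887*(-1/41827) = 15123/13216 + 46887/41827 = 1252208313/552785632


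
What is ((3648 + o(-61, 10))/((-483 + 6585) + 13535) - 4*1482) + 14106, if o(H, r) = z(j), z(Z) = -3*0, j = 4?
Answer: 160595034/19637 ≈ 8178.2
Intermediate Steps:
z(Z) = 0
o(H, r) = 0
((3648 + o(-61, 10))/((-483 + 6585) + 13535) - 4*1482) + 14106 = ((3648 + 0)/((-483 + 6585) + 13535) - 4*1482) + 14106 = (3648/(6102 + 13535) - 5928) + 14106 = (3648/19637 - 5928) + 14106 = -116404488/19637 + 14106 = 160595034/19637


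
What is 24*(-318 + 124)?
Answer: -4656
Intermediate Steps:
24*(-318 + 124) = 24*(-194) = -4656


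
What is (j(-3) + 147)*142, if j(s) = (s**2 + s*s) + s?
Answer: 23004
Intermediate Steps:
j(s) = s + 2*s**2 (j(s) = (s**2 + s**2) + s = 2*s**2 + s = s + 2*s**2)
(j(-3) + 147)*142 = (-3*(1 + 2*(-3)) + 147)*142 = (-3*(1 - 6) + 147)*142 = (-3*(-5) + 147)*142 = (15 + 147)*142 = 162*142 = 23004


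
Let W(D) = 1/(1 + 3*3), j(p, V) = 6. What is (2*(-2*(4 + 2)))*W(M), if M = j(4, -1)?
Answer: -12/5 ≈ -2.4000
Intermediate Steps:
M = 6
W(D) = ⅒ (W(D) = 1/(1 + 9) = 1/10 = ⅒)
(2*(-2*(4 + 2)))*W(M) = (2*(-2*(4 + 2)))*(⅒) = (2*(-2*6))*(⅒) = (2*(-12))*(⅒) = -24*⅒ = -12/5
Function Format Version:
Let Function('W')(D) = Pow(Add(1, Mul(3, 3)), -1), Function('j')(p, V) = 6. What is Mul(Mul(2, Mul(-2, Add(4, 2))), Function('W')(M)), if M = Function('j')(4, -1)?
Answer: Rational(-12, 5) ≈ -2.4000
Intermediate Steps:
M = 6
Function('W')(D) = Rational(1, 10) (Function('W')(D) = Pow(Add(1, 9), -1) = Pow(10, -1) = Rational(1, 10))
Mul(Mul(2, Mul(-2, Add(4, 2))), Function('W')(M)) = Mul(Mul(2, Mul(-2, Add(4, 2))), Rational(1, 10)) = Mul(Mul(2, Mul(-2, 6)), Rational(1, 10)) = Mul(Mul(2, -12), Rational(1, 10)) = Mul(-24, Rational(1, 10)) = Rational(-12, 5)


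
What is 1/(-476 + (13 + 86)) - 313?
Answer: -118002/377 ≈ -313.00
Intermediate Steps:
1/(-476 + (13 + 86)) - 313 = 1/(-476 + 99) - 313 = 1/(-377) - 313 = -1/377 - 313 = -118002/377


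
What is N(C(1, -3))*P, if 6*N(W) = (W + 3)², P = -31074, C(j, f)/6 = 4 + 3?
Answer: -10487475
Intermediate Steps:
C(j, f) = 42 (C(j, f) = 6*(4 + 3) = 6*7 = 42)
N(W) = (3 + W)²/6 (N(W) = (W + 3)²/6 = (3 + W)²/6)
N(C(1, -3))*P = ((3 + 42)²/6)*(-31074) = ((⅙)*45²)*(-31074) = ((⅙)*2025)*(-31074) = (675/2)*(-31074) = -10487475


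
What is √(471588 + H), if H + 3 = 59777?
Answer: √531362 ≈ 728.95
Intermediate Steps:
H = 59774 (H = -3 + 59777 = 59774)
√(471588 + H) = √(471588 + 59774) = √531362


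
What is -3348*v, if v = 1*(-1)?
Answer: 3348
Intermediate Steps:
v = -1
-3348*v = -3348*(-1) = -62*(-54) = 3348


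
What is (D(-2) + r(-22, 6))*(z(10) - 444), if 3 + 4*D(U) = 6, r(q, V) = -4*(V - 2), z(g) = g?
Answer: 13237/2 ≈ 6618.5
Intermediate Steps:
r(q, V) = 8 - 4*V (r(q, V) = -4*(-2 + V) = 8 - 4*V)
D(U) = 3/4 (D(U) = -3/4 + (1/4)*6 = -3/4 + 3/2 = 3/4)
(D(-2) + r(-22, 6))*(z(10) - 444) = (3/4 + (8 - 4*6))*(10 - 444) = (3/4 + (8 - 24))*(-434) = (3/4 - 16)*(-434) = -61/4*(-434) = 13237/2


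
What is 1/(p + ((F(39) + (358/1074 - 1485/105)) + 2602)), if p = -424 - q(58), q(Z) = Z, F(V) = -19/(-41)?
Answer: 861/1813829 ≈ 0.00047469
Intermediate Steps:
F(V) = 19/41 (F(V) = -19*(-1/41) = 19/41)
p = -482 (p = -424 - 1*58 = -424 - 58 = -482)
1/(p + ((F(39) + (358/1074 - 1485/105)) + 2602)) = 1/(-482 + ((19/41 + (358/1074 - 1485/105)) + 2602)) = 1/(-482 + ((19/41 + (358*(1/1074) - 1485*1/105)) + 2602)) = 1/(-482 + ((19/41 + (⅓ - 99/7)) + 2602)) = 1/(-482 + ((19/41 - 290/21) + 2602)) = 1/(-482 + (-11491/861 + 2602)) = 1/(-482 + 2228831/861) = 1/(1813829/861) = 861/1813829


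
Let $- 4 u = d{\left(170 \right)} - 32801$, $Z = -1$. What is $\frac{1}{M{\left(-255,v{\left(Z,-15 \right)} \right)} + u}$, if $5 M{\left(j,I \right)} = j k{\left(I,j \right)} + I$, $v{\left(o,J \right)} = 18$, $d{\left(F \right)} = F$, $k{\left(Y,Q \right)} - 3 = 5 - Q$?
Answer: $- \frac{20}{105033} \approx -0.00019042$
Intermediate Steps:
$k{\left(Y,Q \right)} = 8 - Q$ ($k{\left(Y,Q \right)} = 3 - \left(-5 + Q\right) = 8 - Q$)
$u = \frac{32631}{4}$ ($u = - \frac{170 - 32801}{4} = \left(- \frac{1}{4}\right) \left(-32631\right) = \frac{32631}{4} \approx 8157.8$)
$M{\left(j,I \right)} = \frac{I}{5} + \frac{j \left(8 - j\right)}{5}$ ($M{\left(j,I \right)} = \frac{j \left(8 - j\right) + I}{5} = \frac{I + j \left(8 - j\right)}{5} = \frac{I}{5} + \frac{j \left(8 - j\right)}{5}$)
$\frac{1}{M{\left(-255,v{\left(Z,-15 \right)} \right)} + u} = \frac{1}{\left(\frac{1}{5} \cdot 18 - - 51 \left(-8 - 255\right)\right) + \frac{32631}{4}} = \frac{1}{\left(\frac{18}{5} - \left(-51\right) \left(-263\right)\right) + \frac{32631}{4}} = \frac{1}{\left(\frac{18}{5} - 13413\right) + \frac{32631}{4}} = \frac{1}{- \frac{67047}{5} + \frac{32631}{4}} = \frac{1}{- \frac{105033}{20}} = - \frac{20}{105033}$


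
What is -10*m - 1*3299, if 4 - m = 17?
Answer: -3169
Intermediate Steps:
m = -13 (m = 4 - 1*17 = 4 - 17 = -13)
-10*m - 1*3299 = -10*(-13) - 1*3299 = 130 - 3299 = -3169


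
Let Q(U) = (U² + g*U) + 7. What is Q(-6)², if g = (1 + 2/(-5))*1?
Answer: 38809/25 ≈ 1552.4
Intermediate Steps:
g = ⅗ (g = (1 + 2*(-⅕))*1 = (1 - ⅖)*1 = (⅗)*1 = ⅗ ≈ 0.60000)
Q(U) = 7 + U² + 3*U/5 (Q(U) = (U² + 3*U/5) + 7 = 7 + U² + 3*U/5)
Q(-6)² = (7 + (-6)² + (⅗)*(-6))² = (7 + 36 - 18/5)² = (197/5)² = 38809/25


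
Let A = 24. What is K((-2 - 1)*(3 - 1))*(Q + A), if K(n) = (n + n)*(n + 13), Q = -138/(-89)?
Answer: -191016/89 ≈ -2146.2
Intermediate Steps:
Q = 138/89 (Q = -138*(-1/89) = 138/89 ≈ 1.5506)
K(n) = 2*n*(13 + n) (K(n) = (2*n)*(13 + n) = 2*n*(13 + n))
K((-2 - 1)*(3 - 1))*(Q + A) = (2*((-2 - 1)*(3 - 1))*(13 + (-2 - 1)*(3 - 1)))*(138/89 + 24) = (2*(-3*2)*(13 - 3*2))*(2274/89) = (2*(-6)*(13 - 6))*(2274/89) = (2*(-6)*7)*(2274/89) = -84*2274/89 = -191016/89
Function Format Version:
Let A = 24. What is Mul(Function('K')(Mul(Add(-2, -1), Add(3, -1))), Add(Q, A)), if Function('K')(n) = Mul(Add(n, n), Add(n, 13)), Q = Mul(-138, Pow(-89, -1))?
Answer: Rational(-191016, 89) ≈ -2146.2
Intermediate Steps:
Q = Rational(138, 89) (Q = Mul(-138, Rational(-1, 89)) = Rational(138, 89) ≈ 1.5506)
Function('K')(n) = Mul(2, n, Add(13, n)) (Function('K')(n) = Mul(Mul(2, n), Add(13, n)) = Mul(2, n, Add(13, n)))
Mul(Function('K')(Mul(Add(-2, -1), Add(3, -1))), Add(Q, A)) = Mul(Mul(2, Mul(Add(-2, -1), Add(3, -1)), Add(13, Mul(Add(-2, -1), Add(3, -1)))), Add(Rational(138, 89), 24)) = Mul(Mul(2, Mul(-3, 2), Add(13, Mul(-3, 2))), Rational(2274, 89)) = Mul(Mul(2, -6, Add(13, -6)), Rational(2274, 89)) = Mul(Mul(2, -6, 7), Rational(2274, 89)) = Mul(-84, Rational(2274, 89)) = Rational(-191016, 89)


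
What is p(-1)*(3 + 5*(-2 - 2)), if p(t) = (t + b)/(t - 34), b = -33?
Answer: -578/35 ≈ -16.514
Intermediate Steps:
p(t) = (-33 + t)/(-34 + t) (p(t) = (t - 33)/(t - 34) = (-33 + t)/(-34 + t))
p(-1)*(3 + 5*(-2 - 2)) = ((-33 - 1)/(-34 - 1))*(3 + 5*(-2 - 2)) = (-34/(-35))*(3 + 5*(-4)) = (-1/35*(-34))*(3 - 20) = (34/35)*(-17) = -578/35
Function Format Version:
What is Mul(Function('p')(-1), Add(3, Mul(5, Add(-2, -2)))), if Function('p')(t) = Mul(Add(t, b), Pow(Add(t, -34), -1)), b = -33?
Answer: Rational(-578, 35) ≈ -16.514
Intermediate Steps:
Function('p')(t) = Mul(Pow(Add(-34, t), -1), Add(-33, t)) (Function('p')(t) = Mul(Add(t, -33), Pow(Add(t, -34), -1)) = Mul(Add(-33, t), Pow(Add(-34, t), -1)) = Mul(Pow(Add(-34, t), -1), Add(-33, t)))
Mul(Function('p')(-1), Add(3, Mul(5, Add(-2, -2)))) = Mul(Mul(Pow(Add(-34, -1), -1), Add(-33, -1)), Add(3, Mul(5, Add(-2, -2)))) = Mul(Mul(Pow(-35, -1), -34), Add(3, Mul(5, -4))) = Mul(Mul(Rational(-1, 35), -34), Add(3, -20)) = Mul(Rational(34, 35), -17) = Rational(-578, 35)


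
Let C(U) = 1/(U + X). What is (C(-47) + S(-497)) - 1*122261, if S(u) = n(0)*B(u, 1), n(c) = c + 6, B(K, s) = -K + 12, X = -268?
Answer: -37550206/315 ≈ -1.1921e+5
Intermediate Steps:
B(K, s) = 12 - K
C(U) = 1/(-268 + U) (C(U) = 1/(U - 268) = 1/(-268 + U))
n(c) = 6 + c
S(u) = 72 - 6*u (S(u) = (6 + 0)*(12 - u) = 6*(12 - u) = 72 - 6*u)
(C(-47) + S(-497)) - 1*122261 = (1/(-268 - 47) + (72 - 6*(-497))) - 1*122261 = (1/(-315) + (72 + 2982)) - 122261 = (-1/315 + 3054) - 122261 = 962009/315 - 122261 = -37550206/315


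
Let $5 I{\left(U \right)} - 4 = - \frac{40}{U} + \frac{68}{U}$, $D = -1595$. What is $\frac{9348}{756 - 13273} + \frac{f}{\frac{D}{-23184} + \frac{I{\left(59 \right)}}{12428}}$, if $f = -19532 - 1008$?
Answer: $- \frac{5463279460651702812}{18318020159923} \approx -2.9825 \cdot 10^{5}$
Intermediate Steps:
$I{\left(U \right)} = \frac{4}{5} + \frac{28}{5 U}$ ($I{\left(U \right)} = \frac{4}{5} + \frac{- \frac{40}{U} + \frac{68}{U}}{5} = \frac{4}{5} + \frac{28 \frac{1}{U}}{5} = \frac{4}{5} + \frac{28}{5 U}$)
$f = -20540$
$\frac{9348}{756 - 13273} + \frac{f}{\frac{D}{-23184} + \frac{I{\left(59 \right)}}{12428}} = \frac{9348}{756 - 13273} - \frac{20540}{- \frac{1595}{-23184} + \frac{\frac{4}{5} \cdot \frac{1}{59} \left(7 + 59\right)}{12428}} = \frac{9348}{-12517} - \frac{20540}{\left(-1595\right) \left(- \frac{1}{23184}\right) + \frac{4}{5} \cdot \frac{1}{59} \cdot 66 \cdot \frac{1}{12428}} = 9348 \left(- \frac{1}{12517}\right) - \frac{20540}{\frac{1595}{23184} + \frac{264}{295} \cdot \frac{1}{12428}} = - \frac{9348}{12517} - \frac{20540}{\frac{1595}{23184} + \frac{66}{916565}} = - \frac{9348}{12517} - \frac{20540}{\frac{1463451319}{21249642960}} = - \frac{9348}{12517} - \frac{436467666398400}{1463451319} = - \frac{5463279460651702812}{18318020159923}$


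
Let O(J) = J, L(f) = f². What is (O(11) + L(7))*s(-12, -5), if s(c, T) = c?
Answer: -720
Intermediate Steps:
(O(11) + L(7))*s(-12, -5) = (11 + 7²)*(-12) = (11 + 49)*(-12) = 60*(-12) = -720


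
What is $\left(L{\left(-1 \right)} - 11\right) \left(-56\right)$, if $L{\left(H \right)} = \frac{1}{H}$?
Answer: $672$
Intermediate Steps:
$\left(L{\left(-1 \right)} - 11\right) \left(-56\right) = \left(\frac{1}{-1} - 11\right) \left(-56\right) = \left(-1 - 11\right) \left(-56\right) = \left(-12\right) \left(-56\right) = 672$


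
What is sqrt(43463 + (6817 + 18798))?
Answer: sqrt(69078) ≈ 262.83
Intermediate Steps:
sqrt(43463 + (6817 + 18798)) = sqrt(43463 + 25615) = sqrt(69078)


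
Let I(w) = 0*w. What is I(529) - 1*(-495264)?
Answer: 495264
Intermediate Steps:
I(w) = 0
I(529) - 1*(-495264) = 0 - 1*(-495264) = 0 + 495264 = 495264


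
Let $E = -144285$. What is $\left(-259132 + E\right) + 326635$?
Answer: $-76782$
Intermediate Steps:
$\left(-259132 + E\right) + 326635 = \left(-259132 - 144285\right) + 326635 = -403417 + 326635 = -76782$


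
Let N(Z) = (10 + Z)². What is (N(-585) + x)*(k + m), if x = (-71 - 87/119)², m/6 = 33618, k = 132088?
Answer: 1587147881454116/14161 ≈ 1.1208e+11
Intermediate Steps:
m = 201708 (m = 6*33618 = 201708)
x = 72863296/14161 (x = (-71 - 87*1/119)² = (-71 - 87/119)² = (-8536/119)² = 72863296/14161 ≈ 5145.4)
(N(-585) + x)*(k + m) = ((10 - 585)² + 72863296/14161)*(132088 + 201708) = ((-575)² + 72863296/14161)*333796 = (330625 + 72863296/14161)*333796 = (4754843921/14161)*333796 = 1587147881454116/14161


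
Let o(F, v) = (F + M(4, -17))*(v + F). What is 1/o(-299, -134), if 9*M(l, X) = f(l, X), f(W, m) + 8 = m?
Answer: 9/1176028 ≈ 7.6529e-6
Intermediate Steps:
f(W, m) = -8 + m
M(l, X) = -8/9 + X/9 (M(l, X) = (-8 + X)/9 = -8/9 + X/9)
o(F, v) = (-25/9 + F)*(F + v) (o(F, v) = (F + (-8/9 + (⅑)*(-17)))*(v + F) = (F + (-8/9 - 17/9))*(F + v) = (F - 25/9)*(F + v) = (-25/9 + F)*(F + v))
1/o(-299, -134) = 1/((-299)² - 25/9*(-299) - 25/9*(-134) - 299*(-134)) = 1/(89401 + 7475/9 + 3350/9 + 40066) = 1/(1176028/9) = 9/1176028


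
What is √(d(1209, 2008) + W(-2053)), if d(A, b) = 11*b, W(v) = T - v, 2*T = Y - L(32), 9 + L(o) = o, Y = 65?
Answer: √24162 ≈ 155.44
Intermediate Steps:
L(o) = -9 + o
T = 21 (T = (65 - (-9 + 32))/2 = (65 - 1*23)/2 = (65 - 23)/2 = (½)*42 = 21)
W(v) = 21 - v
√(d(1209, 2008) + W(-2053)) = √(11*2008 + (21 - 1*(-2053))) = √(22088 + (21 + 2053)) = √(22088 + 2074) = √24162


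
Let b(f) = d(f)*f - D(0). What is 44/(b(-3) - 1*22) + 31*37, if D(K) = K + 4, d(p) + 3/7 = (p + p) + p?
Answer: 4665/4 ≈ 1166.3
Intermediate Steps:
d(p) = -3/7 + 3*p (d(p) = -3/7 + ((p + p) + p) = -3/7 + (2*p + p) = -3/7 + 3*p)
D(K) = 4 + K
b(f) = -4 + f*(-3/7 + 3*f) (b(f) = (-3/7 + 3*f)*f - (4 + 0) = f*(-3/7 + 3*f) - 1*4 = f*(-3/7 + 3*f) - 4 = -4 + f*(-3/7 + 3*f))
44/(b(-3) - 1*22) + 31*37 = 44/((-4 + (3/7)*(-3)*(-1 + 7*(-3))) - 1*22) + 31*37 = 44/((-4 + (3/7)*(-3)*(-1 - 21)) - 22) + 1147 = 44/((-4 + (3/7)*(-3)*(-22)) - 22) + 1147 = 44/((-4 + 198/7) - 22) + 1147 = 44/(170/7 - 22) + 1147 = 44/(16/7) + 1147 = 44*(7/16) + 1147 = 77/4 + 1147 = 4665/4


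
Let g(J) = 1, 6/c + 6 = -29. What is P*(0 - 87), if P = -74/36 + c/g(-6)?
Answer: 40687/210 ≈ 193.75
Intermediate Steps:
c = -6/35 (c = 6/(-6 - 29) = 6/(-35) = 6*(-1/35) = -6/35 ≈ -0.17143)
P = -1403/630 (P = -74/36 - 6/35/1 = -74*1/36 - 6/35*1 = -37/18 - 6/35 = -1403/630 ≈ -2.2270)
P*(0 - 87) = -1403*(0 - 87)/630 = -1403/630*(-87) = 40687/210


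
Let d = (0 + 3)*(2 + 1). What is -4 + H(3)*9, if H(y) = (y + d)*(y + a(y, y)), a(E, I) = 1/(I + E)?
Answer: 338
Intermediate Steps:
a(E, I) = 1/(E + I)
d = 9 (d = 3*3 = 9)
H(y) = (9 + y)*(y + 1/(2*y)) (H(y) = (y + 9)*(y + 1/(y + y)) = (9 + y)*(y + 1/(2*y)))
-4 + H(3)*9 = -4 + (1/2 + 3**2 + 9*3 + (9/2)/3)*9 = -4 + (1/2 + 9 + 27 + (9/2)*(1/3))*9 = -4 + (1/2 + 9 + 27 + 3/2)*9 = -4 + 38*9 = -4 + 342 = 338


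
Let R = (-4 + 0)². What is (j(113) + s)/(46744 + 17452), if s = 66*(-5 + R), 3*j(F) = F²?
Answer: 14947/192588 ≈ 0.077611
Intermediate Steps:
R = 16 (R = (-4)² = 16)
j(F) = F²/3
s = 726 (s = 66*(-5 + 16) = 66*11 = 726)
(j(113) + s)/(46744 + 17452) = ((⅓)*113² + 726)/(46744 + 17452) = ((⅓)*12769 + 726)/64196 = (12769/3 + 726)*(1/64196) = (14947/3)*(1/64196) = 14947/192588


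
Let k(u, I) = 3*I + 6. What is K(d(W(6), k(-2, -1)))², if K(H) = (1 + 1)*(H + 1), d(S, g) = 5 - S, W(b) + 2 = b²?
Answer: 3136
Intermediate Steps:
W(b) = -2 + b²
k(u, I) = 6 + 3*I
K(H) = 2 + 2*H (K(H) = 2*(1 + H) = 2 + 2*H)
K(d(W(6), k(-2, -1)))² = (2 + 2*(5 - (-2 + 6²)))² = (2 + 2*(5 - (-2 + 36)))² = (2 + 2*(5 - 1*34))² = (2 + 2*(5 - 34))² = (2 + 2*(-29))² = (2 - 58)² = (-56)² = 3136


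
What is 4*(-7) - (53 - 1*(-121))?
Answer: -202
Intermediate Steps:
4*(-7) - (53 - 1*(-121)) = -28 - (53 + 121) = -28 - 1*174 = -28 - 174 = -202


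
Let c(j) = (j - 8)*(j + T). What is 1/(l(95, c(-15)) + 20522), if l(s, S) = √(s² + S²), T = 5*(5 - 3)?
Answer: 10261/210565117 - 5*√890/421130234 ≈ 4.8377e-5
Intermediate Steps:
T = 10 (T = 5*2 = 10)
c(j) = (-8 + j)*(10 + j) (c(j) = (j - 8)*(j + 10) = (-8 + j)*(10 + j))
l(s, S) = √(S² + s²)
1/(l(95, c(-15)) + 20522) = 1/(√((-80 + (-15)² + 2*(-15))² + 95²) + 20522) = 1/(√((-80 + 225 - 30)² + 9025) + 20522) = 1/(√(115² + 9025) + 20522) = 1/(√(13225 + 9025) + 20522) = 1/(√22250 + 20522) = 1/(5*√890 + 20522) = 1/(20522 + 5*√890)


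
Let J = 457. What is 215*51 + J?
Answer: 11422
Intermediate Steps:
215*51 + J = 215*51 + 457 = 10965 + 457 = 11422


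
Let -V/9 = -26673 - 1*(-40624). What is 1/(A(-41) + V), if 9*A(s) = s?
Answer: -9/1130072 ≈ -7.9641e-6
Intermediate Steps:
A(s) = s/9
V = -125559 (V = -9*(-26673 - 1*(-40624)) = -9*(-26673 + 40624) = -9*13951 = -125559)
1/(A(-41) + V) = 1/((⅑)*(-41) - 125559) = 1/(-41/9 - 125559) = 1/(-1130072/9) = -9/1130072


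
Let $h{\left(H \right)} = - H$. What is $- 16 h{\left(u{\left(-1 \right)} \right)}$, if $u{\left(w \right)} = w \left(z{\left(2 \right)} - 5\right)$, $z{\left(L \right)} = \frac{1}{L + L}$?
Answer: $76$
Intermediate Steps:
$z{\left(L \right)} = \frac{1}{2 L}$
$u{\left(w \right)} = - \frac{19 w}{4}$ ($u{\left(w \right)} = w \left(\frac{1}{2 \cdot 2} - 5\right) = w \left(\frac{1}{2} \cdot \frac{1}{2} - 5\right) = w \left(\frac{1}{4} - 5\right) = w \left(- \frac{19}{4}\right) = - \frac{19 w}{4}$)
$- 16 h{\left(u{\left(-1 \right)} \right)} = - 16 \left(- \frac{\left(-19\right) \left(-1\right)}{4}\right) = - 16 \left(\left(-1\right) \frac{19}{4}\right) = \left(-16\right) \left(- \frac{19}{4}\right) = 76$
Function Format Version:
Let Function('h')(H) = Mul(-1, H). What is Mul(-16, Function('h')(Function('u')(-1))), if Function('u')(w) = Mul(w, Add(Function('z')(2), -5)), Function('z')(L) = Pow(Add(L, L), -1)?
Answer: 76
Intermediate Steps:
Function('z')(L) = Mul(Rational(1, 2), Pow(L, -1)) (Function('z')(L) = Pow(Mul(2, L), -1) = Mul(Rational(1, 2), Pow(L, -1)))
Function('u')(w) = Mul(Rational(-19, 4), w) (Function('u')(w) = Mul(w, Add(Mul(Rational(1, 2), Pow(2, -1)), -5)) = Mul(w, Add(Mul(Rational(1, 2), Rational(1, 2)), -5)) = Mul(w, Add(Rational(1, 4), -5)) = Mul(w, Rational(-19, 4)) = Mul(Rational(-19, 4), w))
Mul(-16, Function('h')(Function('u')(-1))) = Mul(-16, Mul(-1, Mul(Rational(-19, 4), -1))) = Mul(-16, Mul(-1, Rational(19, 4))) = Mul(-16, Rational(-19, 4)) = 76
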